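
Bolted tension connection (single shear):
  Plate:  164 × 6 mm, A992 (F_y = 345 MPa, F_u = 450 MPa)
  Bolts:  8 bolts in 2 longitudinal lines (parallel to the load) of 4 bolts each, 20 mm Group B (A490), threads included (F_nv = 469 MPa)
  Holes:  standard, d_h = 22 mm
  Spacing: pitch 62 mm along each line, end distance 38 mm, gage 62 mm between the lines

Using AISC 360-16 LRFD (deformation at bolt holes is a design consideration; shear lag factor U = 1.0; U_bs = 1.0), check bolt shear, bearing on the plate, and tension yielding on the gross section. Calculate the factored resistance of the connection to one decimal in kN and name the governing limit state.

305.5 kN (gross-section yield governs)

Bolt shear: A_b = π(20)²/4 = 314.16 mm². φR_n = 0.75 × 469 × 314.16 × 8 × 1 = 884.0 kN.
Bearing (6 mm plate, F_u = 450 MPa): end bolts L_c = 38 − 22/2 = 27, R_n = min(1.2×27×6×450, 2.4×20×6×450) = 87.48 kN/bolt; interior L_c = 62 − 22 = 40, R_n = 129.6 kN/bolt. φR_n = 0.75 × (2×87.48 + 6×129.6) = 714.4 kN.
Tension yield (gross): A_g = 164×6 = 984 mm². φR_n = 0.90 × 345 × 984 = 305.5 kN.
Governing: min(884.0, 714.4, 305.5) = 305.5 kN → gross-section yield.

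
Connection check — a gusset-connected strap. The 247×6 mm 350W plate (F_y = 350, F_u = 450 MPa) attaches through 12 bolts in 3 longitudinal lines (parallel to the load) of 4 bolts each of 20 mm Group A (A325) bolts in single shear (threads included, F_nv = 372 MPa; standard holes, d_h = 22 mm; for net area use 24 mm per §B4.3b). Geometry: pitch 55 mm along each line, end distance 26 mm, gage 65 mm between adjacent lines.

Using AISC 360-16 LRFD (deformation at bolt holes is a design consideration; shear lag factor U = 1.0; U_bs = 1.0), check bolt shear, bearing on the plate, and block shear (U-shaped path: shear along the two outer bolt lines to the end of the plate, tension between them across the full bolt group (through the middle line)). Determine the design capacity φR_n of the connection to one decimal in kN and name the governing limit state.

Bolt shear: A_b = π(20)²/4 = 314.16 mm². φR_n = 0.75 × 372 × 314.16 × 12 × 1 = 1051.8 kN.
Bearing (6 mm plate, F_u = 450 MPa): end bolts L_c = 26 − 22/2 = 15, R_n = min(1.2×15×6×450, 2.4×20×6×450) = 48.6 kN/bolt; interior L_c = 55 − 22 = 33, R_n = 106.92 kN/bolt. φR_n = 0.75 × (3×48.6 + 9×106.92) = 831.1 kN.
Block shear: shear path 2×[26+3×55] = 2×191 mm, A_gv = 2292, A_nv = 2×(191 − 3.5×24)×6 = 1284 mm²; tension across gage: (130 − 2×24)×6 = 492 mm². R_n = min(0.6×450×1284, 0.6×350×2292) + 1.0×450×492 = min(346.68, 481.32) + 221.4 = 568.08 kN. φR_n = 0.75 × 568.08 = 426.1 kN.
Governing: min(1051.8, 831.1, 426.1) = 426.1 kN → block shear.

426.1 kN (block shear governs)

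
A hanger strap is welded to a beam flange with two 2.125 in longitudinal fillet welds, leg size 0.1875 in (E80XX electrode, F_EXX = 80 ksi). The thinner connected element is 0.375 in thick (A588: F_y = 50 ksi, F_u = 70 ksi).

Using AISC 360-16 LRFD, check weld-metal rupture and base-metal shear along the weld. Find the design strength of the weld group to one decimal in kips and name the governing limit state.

Weld metal: throat = 0.707×0.1875 = 0.13256 in, L = 2×2.125 = 4.25 in. φR_n = 0.75 × 0.6 × 80 × 0.13256 × 4.25 = 20.3 kips.
Base metal shear (0.375 in plate): yield φR_n = 1.0×0.6×50×0.375×4.25 = 47.8 kips; rupture φR_n = 0.75×0.6×70×0.375×4.25 = 50.2 kips; take 47.8 kips (yield).
Governing: min(20.3, 47.8) = 20.3 kips → weld metal.

20.3 kips (weld metal governs)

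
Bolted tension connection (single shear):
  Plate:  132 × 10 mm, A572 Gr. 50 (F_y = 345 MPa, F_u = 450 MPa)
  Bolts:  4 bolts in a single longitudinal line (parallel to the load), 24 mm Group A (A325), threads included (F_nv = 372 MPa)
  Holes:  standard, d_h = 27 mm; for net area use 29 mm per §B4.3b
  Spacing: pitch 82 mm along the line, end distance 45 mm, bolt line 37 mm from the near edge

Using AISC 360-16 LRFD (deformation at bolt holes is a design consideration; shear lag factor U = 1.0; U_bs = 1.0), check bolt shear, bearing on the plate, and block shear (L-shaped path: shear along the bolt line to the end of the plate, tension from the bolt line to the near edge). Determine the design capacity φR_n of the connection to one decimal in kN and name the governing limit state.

Bolt shear: A_b = π(24)²/4 = 452.39 mm². φR_n = 0.75 × 372 × 452.39 × 4 × 1 = 504.9 kN.
Bearing (10 mm plate, F_u = 450 MPa): end bolts L_c = 45 − 27/2 = 31.5, R_n = min(1.2×31.5×10×450, 2.4×24×10×450) = 170.1 kN/bolt; interior L_c = 82 − 27 = 55, R_n = 259.2 kN/bolt. φR_n = 0.75 × (1×170.1 + 3×259.2) = 710.8 kN.
Block shear: shear path 1×[45+3×82] = 1×291 mm, A_gv = 2910, A_nv = 1×(291 − 3.5×29)×10 = 1895 mm²; tension to near edge: (37 − 0.5×29)×10 = 225 mm². R_n = min(0.6×450×1895, 0.6×345×2910) + 1.0×450×225 = min(511.65, 602.37) + 101.25 = 612.9 kN. φR_n = 0.75 × 612.9 = 459.7 kN.
Governing: min(504.9, 710.8, 459.7) = 459.7 kN → block shear.

459.7 kN (block shear governs)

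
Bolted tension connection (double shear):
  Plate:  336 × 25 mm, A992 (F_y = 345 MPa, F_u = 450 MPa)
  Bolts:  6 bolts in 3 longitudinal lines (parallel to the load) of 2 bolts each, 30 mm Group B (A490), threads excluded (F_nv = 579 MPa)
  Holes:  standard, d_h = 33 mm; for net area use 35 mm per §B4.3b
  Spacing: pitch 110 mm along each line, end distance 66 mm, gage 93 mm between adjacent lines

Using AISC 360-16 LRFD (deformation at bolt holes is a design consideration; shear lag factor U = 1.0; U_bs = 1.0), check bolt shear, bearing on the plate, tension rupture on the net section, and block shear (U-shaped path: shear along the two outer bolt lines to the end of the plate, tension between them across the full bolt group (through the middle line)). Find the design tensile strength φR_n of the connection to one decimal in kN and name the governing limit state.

Bolt shear: A_b = π(30)²/4 = 706.86 mm². φR_n = 0.75 × 579 × 706.86 × 6 × 2 = 3683.4 kN.
Bearing (25 mm plate, F_u = 450 MPa): end bolts L_c = 66 − 33/2 = 49.5, R_n = min(1.2×49.5×25×450, 2.4×30×25×450) = 668.25 kN/bolt; interior L_c = 110 − 33 = 77, R_n = 810 kN/bolt. φR_n = 0.75 × (3×668.25 + 3×810) = 3326.1 kN.
Tension rupture (net): A_n = (336 − 3×35)×25 = 5775 mm² (U = 1.0, A_e = A_n). φR_n = 0.75 × 450 × 5775 = 1949.1 kN.
Block shear: shear path 2×[66+1×110] = 2×176 mm, A_gv = 8800, A_nv = 2×(176 − 1.5×35)×25 = 6175 mm²; tension across gage: (186 − 2×35)×25 = 2900 mm². R_n = min(0.6×450×6175, 0.6×345×8800) + 1.0×450×2900 = min(1667.3, 1821.6) + 1305 = 2972.3 kN. φR_n = 0.75 × 2972.3 = 2229.2 kN.
Governing: min(3683.4, 3326.1, 1949.1, 2229.2) = 1949.1 kN → net-section rupture.

1949.1 kN (net-section rupture governs)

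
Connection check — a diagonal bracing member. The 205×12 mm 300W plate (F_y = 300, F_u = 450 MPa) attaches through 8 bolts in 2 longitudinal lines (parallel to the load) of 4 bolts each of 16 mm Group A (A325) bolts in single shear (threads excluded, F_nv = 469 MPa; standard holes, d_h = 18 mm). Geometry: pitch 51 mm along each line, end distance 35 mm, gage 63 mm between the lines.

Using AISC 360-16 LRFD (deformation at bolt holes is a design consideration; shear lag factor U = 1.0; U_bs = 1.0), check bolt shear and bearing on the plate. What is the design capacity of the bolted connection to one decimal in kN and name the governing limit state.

Bolt shear: A_b = π(16)²/4 = 201.06 mm². φR_n = 0.75 × 469 × 201.06 × 8 × 1 = 565.8 kN.
Bearing (12 mm plate, F_u = 450 MPa): end bolts L_c = 35 − 18/2 = 26, R_n = min(1.2×26×12×450, 2.4×16×12×450) = 168.48 kN/bolt; interior L_c = 51 − 18 = 33, R_n = 207.36 kN/bolt. φR_n = 0.75 × (2×168.48 + 6×207.36) = 1185.8 kN.
Governing: min(565.8, 1185.8) = 565.8 kN → bolt shear.

565.8 kN (bolt shear governs)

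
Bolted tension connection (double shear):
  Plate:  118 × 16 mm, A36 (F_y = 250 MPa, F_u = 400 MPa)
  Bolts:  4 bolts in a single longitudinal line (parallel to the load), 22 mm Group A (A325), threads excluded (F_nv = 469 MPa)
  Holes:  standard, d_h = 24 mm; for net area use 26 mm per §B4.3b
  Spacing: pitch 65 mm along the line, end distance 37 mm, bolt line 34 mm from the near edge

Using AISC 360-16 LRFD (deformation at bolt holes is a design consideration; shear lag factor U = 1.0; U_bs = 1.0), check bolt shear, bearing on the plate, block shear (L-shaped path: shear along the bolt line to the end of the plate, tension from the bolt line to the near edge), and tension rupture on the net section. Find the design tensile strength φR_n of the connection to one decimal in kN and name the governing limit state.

441.6 kN (net-section rupture governs)

Bolt shear: A_b = π(22)²/4 = 380.13 mm². φR_n = 0.75 × 469 × 380.13 × 4 × 2 = 1069.7 kN.
Bearing (16 mm plate, F_u = 400 MPa): end bolts L_c = 37 − 24/2 = 25, R_n = min(1.2×25×16×400, 2.4×22×16×400) = 192 kN/bolt; interior L_c = 65 − 24 = 41, R_n = 314.88 kN/bolt. φR_n = 0.75 × (1×192 + 3×314.88) = 852.5 kN.
Block shear: shear path 1×[37+3×65] = 1×232 mm, A_gv = 3712, A_nv = 1×(232 − 3.5×26)×16 = 2256 mm²; tension to near edge: (34 − 0.5×26)×16 = 336 mm². R_n = min(0.6×400×2256, 0.6×250×3712) + 1.0×400×336 = min(541.44, 556.8) + 134.4 = 675.84 kN. φR_n = 0.75 × 675.84 = 506.9 kN.
Tension rupture (net): A_n = (118 − 1×26)×16 = 1472 mm² (U = 1.0, A_e = A_n). φR_n = 0.75 × 400 × 1472 = 441.6 kN.
Governing: min(1069.7, 852.5, 506.9, 441.6) = 441.6 kN → net-section rupture.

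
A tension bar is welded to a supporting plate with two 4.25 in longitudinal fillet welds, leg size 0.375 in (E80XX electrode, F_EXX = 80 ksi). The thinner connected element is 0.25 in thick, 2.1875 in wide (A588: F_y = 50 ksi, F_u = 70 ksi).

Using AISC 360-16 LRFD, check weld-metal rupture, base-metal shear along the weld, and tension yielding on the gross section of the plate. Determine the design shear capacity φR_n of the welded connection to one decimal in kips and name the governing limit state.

Weld metal: throat = 0.707×0.375 = 0.26513 in, L = 2×4.25 = 8.5 in. φR_n = 0.75 × 0.6 × 80 × 0.26513 × 8.5 = 81.1 kips.
Base metal shear (0.25 in plate): yield φR_n = 1.0×0.6×50×0.25×8.5 = 63.8 kips; rupture φR_n = 0.75×0.6×70×0.25×8.5 = 66.9 kips; take 63.8 kips (yield).
Tension yield (gross): A_g = 2.1875×0.25 = 0.54688 in². φR_n = 0.90 × 50 × 0.54688 = 24.6 kips.
Governing: min(81.1, 63.8, 24.6) = 24.6 kips → gross-section yield.

24.6 kips (gross-section yield governs)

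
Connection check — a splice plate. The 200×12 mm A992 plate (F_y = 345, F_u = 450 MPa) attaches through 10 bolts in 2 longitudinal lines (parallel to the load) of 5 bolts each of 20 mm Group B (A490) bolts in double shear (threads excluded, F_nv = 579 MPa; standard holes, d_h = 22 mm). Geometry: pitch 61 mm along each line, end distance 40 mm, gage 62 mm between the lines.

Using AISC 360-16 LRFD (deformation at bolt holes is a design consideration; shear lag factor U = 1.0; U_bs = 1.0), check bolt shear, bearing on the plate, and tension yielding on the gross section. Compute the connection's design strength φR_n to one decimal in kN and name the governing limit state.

Bolt shear: A_b = π(20)²/4 = 314.16 mm². φR_n = 0.75 × 579 × 314.16 × 10 × 2 = 2728.5 kN.
Bearing (12 mm plate, F_u = 450 MPa): end bolts L_c = 40 − 22/2 = 29, R_n = min(1.2×29×12×450, 2.4×20×12×450) = 187.92 kN/bolt; interior L_c = 61 − 22 = 39, R_n = 252.72 kN/bolt. φR_n = 0.75 × (2×187.92 + 8×252.72) = 1798.2 kN.
Tension yield (gross): A_g = 200×12 = 2400 mm². φR_n = 0.90 × 345 × 2400 = 745.2 kN.
Governing: min(2728.5, 1798.2, 745.2) = 745.2 kN → gross-section yield.

745.2 kN (gross-section yield governs)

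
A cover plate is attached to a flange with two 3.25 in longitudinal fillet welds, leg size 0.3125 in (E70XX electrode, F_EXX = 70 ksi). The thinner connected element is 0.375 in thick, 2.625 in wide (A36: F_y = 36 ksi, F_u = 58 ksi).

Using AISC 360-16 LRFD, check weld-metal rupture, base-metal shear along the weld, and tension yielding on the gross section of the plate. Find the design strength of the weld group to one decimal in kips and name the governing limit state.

31.9 kips (gross-section yield governs)

Weld metal: throat = 0.707×0.3125 = 0.22094 in, L = 2×3.25 = 6.5 in. φR_n = 0.75 × 0.6 × 70 × 0.22094 × 6.5 = 45.2 kips.
Base metal shear (0.375 in plate): yield φR_n = 1.0×0.6×36×0.375×6.5 = 52.7 kips; rupture φR_n = 0.75×0.6×58×0.375×6.5 = 63.6 kips; take 52.7 kips (yield).
Tension yield (gross): A_g = 2.625×0.375 = 0.98438 in². φR_n = 0.90 × 36 × 0.98438 = 31.9 kips.
Governing: min(45.2, 52.7, 31.9) = 31.9 kips → gross-section yield.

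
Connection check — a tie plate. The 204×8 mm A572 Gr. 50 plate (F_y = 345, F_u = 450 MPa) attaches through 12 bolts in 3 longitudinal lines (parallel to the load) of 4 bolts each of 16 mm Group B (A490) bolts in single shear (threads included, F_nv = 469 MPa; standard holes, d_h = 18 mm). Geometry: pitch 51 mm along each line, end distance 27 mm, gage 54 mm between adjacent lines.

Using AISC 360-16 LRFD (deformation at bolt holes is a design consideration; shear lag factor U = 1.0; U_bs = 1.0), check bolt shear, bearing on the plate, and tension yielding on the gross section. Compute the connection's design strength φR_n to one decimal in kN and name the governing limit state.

Bolt shear: A_b = π(16)²/4 = 201.06 mm². φR_n = 0.75 × 469 × 201.06 × 12 × 1 = 848.7 kN.
Bearing (8 mm plate, F_u = 450 MPa): end bolts L_c = 27 − 18/2 = 18, R_n = min(1.2×18×8×450, 2.4×16×8×450) = 77.76 kN/bolt; interior L_c = 51 − 18 = 33, R_n = 138.24 kN/bolt. φR_n = 0.75 × (3×77.76 + 9×138.24) = 1108.1 kN.
Tension yield (gross): A_g = 204×8 = 1632 mm². φR_n = 0.90 × 345 × 1632 = 506.7 kN.
Governing: min(848.7, 1108.1, 506.7) = 506.7 kN → gross-section yield.

506.7 kN (gross-section yield governs)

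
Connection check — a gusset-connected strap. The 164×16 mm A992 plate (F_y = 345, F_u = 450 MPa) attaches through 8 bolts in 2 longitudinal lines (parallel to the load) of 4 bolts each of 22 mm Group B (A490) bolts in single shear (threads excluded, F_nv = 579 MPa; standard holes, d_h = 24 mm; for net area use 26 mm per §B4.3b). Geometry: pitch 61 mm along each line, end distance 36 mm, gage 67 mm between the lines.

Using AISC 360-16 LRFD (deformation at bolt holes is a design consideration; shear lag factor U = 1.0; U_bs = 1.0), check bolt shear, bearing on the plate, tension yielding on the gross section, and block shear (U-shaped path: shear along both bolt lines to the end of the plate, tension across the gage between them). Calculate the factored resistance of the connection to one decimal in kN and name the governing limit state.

814.8 kN (gross-section yield governs)

Bolt shear: A_b = π(22)²/4 = 380.13 mm². φR_n = 0.75 × 579 × 380.13 × 8 × 1 = 1320.6 kN.
Bearing (16 mm plate, F_u = 450 MPa): end bolts L_c = 36 − 24/2 = 24, R_n = min(1.2×24×16×450, 2.4×22×16×450) = 207.36 kN/bolt; interior L_c = 61 − 24 = 37, R_n = 319.68 kN/bolt. φR_n = 0.75 × (2×207.36 + 6×319.68) = 1749.6 kN.
Tension yield (gross): A_g = 164×16 = 2624 mm². φR_n = 0.90 × 345 × 2624 = 814.8 kN.
Block shear: shear path 2×[36+3×61] = 2×219 mm, A_gv = 7008, A_nv = 2×(219 − 3.5×26)×16 = 4096 mm²; tension across gage: (67 − 1×26)×16 = 656 mm². R_n = min(0.6×450×4096, 0.6×345×7008) + 1.0×450×656 = min(1105.9, 1450.7) + 295.2 = 1401.1 kN. φR_n = 0.75 × 1401.1 = 1050.8 kN.
Governing: min(1320.6, 1749.6, 814.8, 1050.8) = 814.8 kN → gross-section yield.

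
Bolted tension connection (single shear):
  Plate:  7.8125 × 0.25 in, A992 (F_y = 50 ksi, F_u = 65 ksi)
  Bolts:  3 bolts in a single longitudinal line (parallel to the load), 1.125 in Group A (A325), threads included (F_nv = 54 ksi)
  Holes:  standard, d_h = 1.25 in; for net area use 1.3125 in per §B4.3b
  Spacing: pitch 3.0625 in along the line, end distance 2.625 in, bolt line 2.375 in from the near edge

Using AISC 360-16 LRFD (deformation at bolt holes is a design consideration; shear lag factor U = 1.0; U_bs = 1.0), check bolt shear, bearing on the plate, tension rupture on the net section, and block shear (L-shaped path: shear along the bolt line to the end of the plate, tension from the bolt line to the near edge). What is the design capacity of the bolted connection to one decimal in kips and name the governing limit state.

Bolt shear: A_b = π(1.125)²/4 = 0.99402 in². φR_n = 0.75 × 54 × 0.99402 × 3 × 1 = 120.8 kips.
Bearing (0.25 in plate, F_u = 65 ksi): end bolts L_c = 2.625 − 1.25/2 = 2, R_n = min(1.2×2×0.25×65, 2.4×1.125×0.25×65) = 39 kips/bolt; interior L_c = 3.0625 − 1.25 = 1.8125, R_n = 35.344 kips/bolt. φR_n = 0.75 × (1×39 + 2×35.344) = 82.3 kips.
Tension rupture (net): A_n = (7.8125 − 1×1.3125)×0.25 = 1.625 in² (U = 1.0, A_e = A_n). φR_n = 0.75 × 65 × 1.625 = 79.2 kips.
Block shear: shear path 1×[2.625+2×3.0625] = 1×8.75 in, A_gv = 2.1875, A_nv = 1×(8.75 − 2.5×1.3125)×0.25 = 1.3672 in²; tension to near edge: (2.375 − 0.5×1.3125)×0.25 = 0.42969 in². R_n = min(0.6×65×1.3672, 0.6×50×2.1875) + 1.0×65×0.42969 = min(53.321, 65.625) + 27.93 = 81.251 kips. φR_n = 0.75 × 81.251 = 60.9 kips.
Governing: min(120.8, 82.3, 79.2, 60.9) = 60.9 kips → block shear.

60.9 kips (block shear governs)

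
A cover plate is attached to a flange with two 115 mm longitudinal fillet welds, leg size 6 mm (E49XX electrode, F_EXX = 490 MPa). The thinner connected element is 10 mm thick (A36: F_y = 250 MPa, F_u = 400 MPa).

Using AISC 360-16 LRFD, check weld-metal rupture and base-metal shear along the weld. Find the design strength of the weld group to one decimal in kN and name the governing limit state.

Weld metal: throat = 0.707×6 = 4.242 mm, L = 2×115 = 230 mm. φR_n = 0.75 × 0.6 × 490 × 4.242 × 230 = 215.1 kN.
Base metal shear (10 mm plate): yield φR_n = 1.0×0.6×250×10×230 = 345.0 kN; rupture φR_n = 0.75×0.6×400×10×230 = 414.0 kN; take 345.0 kN (yield).
Governing: min(215.1, 345.0) = 215.1 kN → weld metal.

215.1 kN (weld metal governs)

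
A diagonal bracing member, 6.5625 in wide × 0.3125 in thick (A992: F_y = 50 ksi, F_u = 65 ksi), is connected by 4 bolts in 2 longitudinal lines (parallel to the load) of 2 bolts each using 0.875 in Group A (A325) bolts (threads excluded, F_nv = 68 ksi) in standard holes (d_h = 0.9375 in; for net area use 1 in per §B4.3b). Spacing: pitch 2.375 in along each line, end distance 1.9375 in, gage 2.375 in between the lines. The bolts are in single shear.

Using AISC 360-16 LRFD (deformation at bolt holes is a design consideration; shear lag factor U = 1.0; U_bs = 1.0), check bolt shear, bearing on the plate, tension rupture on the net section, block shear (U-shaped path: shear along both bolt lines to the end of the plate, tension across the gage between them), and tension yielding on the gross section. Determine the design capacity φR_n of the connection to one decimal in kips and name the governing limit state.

Bolt shear: A_b = π(0.875)²/4 = 0.60132 in². φR_n = 0.75 × 68 × 0.60132 × 4 × 1 = 122.7 kips.
Bearing (0.3125 in plate, F_u = 65 ksi): end bolts L_c = 1.9375 − 0.9375/2 = 1.46875, R_n = min(1.2×1.46875×0.3125×65, 2.4×0.875×0.3125×65) = 35.801 kips/bolt; interior L_c = 2.375 − 0.9375 = 1.4375, R_n = 35.039 kips/bolt. φR_n = 0.75 × (2×35.801 + 2×35.039) = 106.3 kips.
Tension rupture (net): A_n = (6.5625 − 2×1)×0.3125 = 1.4258 in² (U = 1.0, A_e = A_n). φR_n = 0.75 × 65 × 1.4258 = 69.5 kips.
Block shear: shear path 2×[1.9375+1×2.375] = 2×4.3125 in, A_gv = 2.6953, A_nv = 2×(4.3125 − 1.5×1)×0.3125 = 1.7578 in²; tension across gage: (2.375 − 1×1)×0.3125 = 0.42969 in². R_n = min(0.6×65×1.7578, 0.6×50×2.6953) + 1.0×65×0.42969 = min(68.554, 80.859) + 27.93 = 96.484 kips. φR_n = 0.75 × 96.484 = 72.4 kips.
Tension yield (gross): A_g = 6.5625×0.3125 = 2.0508 in². φR_n = 0.90 × 50 × 2.0508 = 92.3 kips.
Governing: min(122.7, 106.3, 69.5, 72.4, 92.3) = 69.5 kips → net-section rupture.

69.5 kips (net-section rupture governs)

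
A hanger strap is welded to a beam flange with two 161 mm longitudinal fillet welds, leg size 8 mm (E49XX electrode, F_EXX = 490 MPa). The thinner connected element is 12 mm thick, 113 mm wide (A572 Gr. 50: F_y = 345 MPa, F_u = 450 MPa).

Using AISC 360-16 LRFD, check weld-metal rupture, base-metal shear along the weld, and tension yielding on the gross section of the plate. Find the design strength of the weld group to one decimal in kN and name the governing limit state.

Weld metal: throat = 0.707×8 = 5.656 mm, L = 2×161 = 322 mm. φR_n = 0.75 × 0.6 × 490 × 5.656 × 322 = 401.6 kN.
Base metal shear (12 mm plate): yield φR_n = 1.0×0.6×345×12×322 = 799.8 kN; rupture φR_n = 0.75×0.6×450×12×322 = 782.5 kN; take 782.5 kN (rupture).
Tension yield (gross): A_g = 113×12 = 1356 mm². φR_n = 0.90 × 345 × 1356 = 421.0 kN.
Governing: min(401.6, 782.5, 421.0) = 401.6 kN → weld metal.

401.6 kN (weld metal governs)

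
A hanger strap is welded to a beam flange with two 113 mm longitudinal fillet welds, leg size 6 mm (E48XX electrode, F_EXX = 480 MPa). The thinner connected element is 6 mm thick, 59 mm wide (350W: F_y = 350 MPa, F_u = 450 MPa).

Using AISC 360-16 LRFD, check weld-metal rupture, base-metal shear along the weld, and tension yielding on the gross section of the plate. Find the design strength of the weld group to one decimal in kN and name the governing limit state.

Weld metal: throat = 0.707×6 = 4.242 mm, L = 2×113 = 226 mm. φR_n = 0.75 × 0.6 × 480 × 4.242 × 226 = 207.1 kN.
Base metal shear (6 mm plate): yield φR_n = 1.0×0.6×350×6×226 = 284.8 kN; rupture φR_n = 0.75×0.6×450×6×226 = 274.6 kN; take 274.6 kN (rupture).
Tension yield (gross): A_g = 59×6 = 354 mm². φR_n = 0.90 × 350 × 354 = 111.5 kN.
Governing: min(207.1, 274.6, 111.5) = 111.5 kN → gross-section yield.

111.5 kN (gross-section yield governs)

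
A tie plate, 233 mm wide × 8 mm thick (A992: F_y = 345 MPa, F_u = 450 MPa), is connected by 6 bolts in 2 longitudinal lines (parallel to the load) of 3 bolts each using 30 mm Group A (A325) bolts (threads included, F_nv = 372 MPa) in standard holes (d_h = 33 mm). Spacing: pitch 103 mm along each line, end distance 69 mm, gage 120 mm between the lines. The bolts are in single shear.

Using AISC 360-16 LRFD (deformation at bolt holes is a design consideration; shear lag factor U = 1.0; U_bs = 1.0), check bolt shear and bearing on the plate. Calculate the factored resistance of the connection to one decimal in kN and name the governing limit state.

1117.8 kN (bearing governs)

Bolt shear: A_b = π(30)²/4 = 706.86 mm². φR_n = 0.75 × 372 × 706.86 × 6 × 1 = 1183.3 kN.
Bearing (8 mm plate, F_u = 450 MPa): end bolts L_c = 69 − 33/2 = 52.5, R_n = min(1.2×52.5×8×450, 2.4×30×8×450) = 226.8 kN/bolt; interior L_c = 103 − 33 = 70, R_n = 259.2 kN/bolt. φR_n = 0.75 × (2×226.8 + 4×259.2) = 1117.8 kN.
Governing: min(1183.3, 1117.8) = 1117.8 kN → bearing.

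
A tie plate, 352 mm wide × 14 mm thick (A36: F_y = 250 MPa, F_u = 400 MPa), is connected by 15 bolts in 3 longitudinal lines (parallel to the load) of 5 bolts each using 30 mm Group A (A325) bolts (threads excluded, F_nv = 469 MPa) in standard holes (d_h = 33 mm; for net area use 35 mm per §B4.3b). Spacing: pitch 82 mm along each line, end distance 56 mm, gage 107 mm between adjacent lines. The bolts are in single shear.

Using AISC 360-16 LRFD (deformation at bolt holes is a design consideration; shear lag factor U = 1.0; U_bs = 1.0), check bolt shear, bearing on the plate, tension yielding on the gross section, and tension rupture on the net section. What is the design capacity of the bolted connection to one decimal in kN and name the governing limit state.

Bolt shear: A_b = π(30)²/4 = 706.86 mm². φR_n = 0.75 × 469 × 706.86 × 15 × 1 = 3729.6 kN.
Bearing (14 mm plate, F_u = 400 MPa): end bolts L_c = 56 − 33/2 = 39.5, R_n = min(1.2×39.5×14×400, 2.4×30×14×400) = 265.44 kN/bolt; interior L_c = 82 − 33 = 49, R_n = 329.28 kN/bolt. φR_n = 0.75 × (3×265.44 + 12×329.28) = 3560.8 kN.
Tension yield (gross): A_g = 352×14 = 4928 mm². φR_n = 0.90 × 250 × 4928 = 1108.8 kN.
Tension rupture (net): A_n = (352 − 3×35)×14 = 3458 mm² (U = 1.0, A_e = A_n). φR_n = 0.75 × 400 × 3458 = 1037.4 kN.
Governing: min(3729.6, 3560.8, 1108.8, 1037.4) = 1037.4 kN → net-section rupture.

1037.4 kN (net-section rupture governs)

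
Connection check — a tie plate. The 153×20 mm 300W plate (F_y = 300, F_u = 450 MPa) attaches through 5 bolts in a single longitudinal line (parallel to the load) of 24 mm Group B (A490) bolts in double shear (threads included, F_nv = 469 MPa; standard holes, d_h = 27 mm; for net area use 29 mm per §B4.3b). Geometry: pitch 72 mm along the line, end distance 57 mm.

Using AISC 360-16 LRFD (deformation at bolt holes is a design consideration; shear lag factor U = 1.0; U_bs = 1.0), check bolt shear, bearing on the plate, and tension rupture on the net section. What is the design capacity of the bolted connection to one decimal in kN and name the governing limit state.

Bolt shear: A_b = π(24)²/4 = 452.39 mm². φR_n = 0.75 × 469 × 452.39 × 5 × 2 = 1591.3 kN.
Bearing (20 mm plate, F_u = 450 MPa): end bolts L_c = 57 − 27/2 = 43.5, R_n = min(1.2×43.5×20×450, 2.4×24×20×450) = 469.8 kN/bolt; interior L_c = 72 − 27 = 45, R_n = 486 kN/bolt. φR_n = 0.75 × (1×469.8 + 4×486) = 1810.4 kN.
Tension rupture (net): A_n = (153 − 1×29)×20 = 2480 mm² (U = 1.0, A_e = A_n). φR_n = 0.75 × 450 × 2480 = 837.0 kN.
Governing: min(1591.3, 1810.4, 837.0) = 837.0 kN → net-section rupture.

837.0 kN (net-section rupture governs)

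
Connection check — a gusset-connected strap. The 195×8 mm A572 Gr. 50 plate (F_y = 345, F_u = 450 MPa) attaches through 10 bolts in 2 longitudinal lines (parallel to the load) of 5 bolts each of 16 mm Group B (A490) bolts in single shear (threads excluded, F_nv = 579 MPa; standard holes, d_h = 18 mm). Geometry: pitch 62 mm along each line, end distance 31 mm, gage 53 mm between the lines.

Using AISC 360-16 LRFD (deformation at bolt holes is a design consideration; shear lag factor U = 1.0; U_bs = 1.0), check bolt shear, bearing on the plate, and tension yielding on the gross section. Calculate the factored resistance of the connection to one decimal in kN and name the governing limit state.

484.4 kN (gross-section yield governs)

Bolt shear: A_b = π(16)²/4 = 201.06 mm². φR_n = 0.75 × 579 × 201.06 × 10 × 1 = 873.1 kN.
Bearing (8 mm plate, F_u = 450 MPa): end bolts L_c = 31 − 18/2 = 22, R_n = min(1.2×22×8×450, 2.4×16×8×450) = 95.04 kN/bolt; interior L_c = 62 − 18 = 44, R_n = 138.24 kN/bolt. φR_n = 0.75 × (2×95.04 + 8×138.24) = 972.0 kN.
Tension yield (gross): A_g = 195×8 = 1560 mm². φR_n = 0.90 × 345 × 1560 = 484.4 kN.
Governing: min(873.1, 972.0, 484.4) = 484.4 kN → gross-section yield.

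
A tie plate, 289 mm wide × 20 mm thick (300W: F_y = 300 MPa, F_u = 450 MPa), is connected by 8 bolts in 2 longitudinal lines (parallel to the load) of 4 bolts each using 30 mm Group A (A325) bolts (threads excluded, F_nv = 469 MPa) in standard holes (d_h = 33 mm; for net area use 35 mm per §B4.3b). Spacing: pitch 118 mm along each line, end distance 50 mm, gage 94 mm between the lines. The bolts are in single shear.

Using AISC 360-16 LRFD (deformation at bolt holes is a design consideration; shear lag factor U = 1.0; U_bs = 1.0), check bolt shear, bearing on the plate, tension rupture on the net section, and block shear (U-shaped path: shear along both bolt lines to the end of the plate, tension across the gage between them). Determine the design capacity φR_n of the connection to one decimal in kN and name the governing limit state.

1478.3 kN (net-section rupture governs)

Bolt shear: A_b = π(30)²/4 = 706.86 mm². φR_n = 0.75 × 469 × 706.86 × 8 × 1 = 1989.1 kN.
Bearing (20 mm plate, F_u = 450 MPa): end bolts L_c = 50 − 33/2 = 33.5, R_n = min(1.2×33.5×20×450, 2.4×30×20×450) = 361.8 kN/bolt; interior L_c = 118 − 33 = 85, R_n = 648 kN/bolt. φR_n = 0.75 × (2×361.8 + 6×648) = 3458.7 kN.
Tension rupture (net): A_n = (289 − 2×35)×20 = 4380 mm² (U = 1.0, A_e = A_n). φR_n = 0.75 × 450 × 4380 = 1478.3 kN.
Block shear: shear path 2×[50+3×118] = 2×404 mm, A_gv = 16160, A_nv = 2×(404 − 3.5×35)×20 = 11260 mm²; tension across gage: (94 − 1×35)×20 = 1180 mm². R_n = min(0.6×450×11260, 0.6×300×16160) + 1.0×450×1180 = min(3040.2, 2908.8) + 531 = 3439.8 kN. φR_n = 0.75 × 3439.8 = 2579.9 kN.
Governing: min(1989.1, 3458.7, 1478.3, 2579.9) = 1478.3 kN → net-section rupture.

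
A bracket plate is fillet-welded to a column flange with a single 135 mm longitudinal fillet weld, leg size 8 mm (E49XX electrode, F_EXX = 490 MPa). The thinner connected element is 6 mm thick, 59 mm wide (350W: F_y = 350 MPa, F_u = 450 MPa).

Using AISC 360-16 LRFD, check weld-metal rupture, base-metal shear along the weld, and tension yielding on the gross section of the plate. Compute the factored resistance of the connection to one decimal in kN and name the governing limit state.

Weld metal: throat = 0.707×8 = 5.656 mm, L = 135 mm. φR_n = 0.75 × 0.6 × 490 × 5.656 × 135 = 168.4 kN.
Base metal shear (6 mm plate): yield φR_n = 1.0×0.6×350×6×135 = 170.1 kN; rupture φR_n = 0.75×0.6×450×6×135 = 164.0 kN; take 164.0 kN (rupture).
Tension yield (gross): A_g = 59×6 = 354 mm². φR_n = 0.90 × 350 × 354 = 111.5 kN.
Governing: min(168.4, 164.0, 111.5) = 111.5 kN → gross-section yield.

111.5 kN (gross-section yield governs)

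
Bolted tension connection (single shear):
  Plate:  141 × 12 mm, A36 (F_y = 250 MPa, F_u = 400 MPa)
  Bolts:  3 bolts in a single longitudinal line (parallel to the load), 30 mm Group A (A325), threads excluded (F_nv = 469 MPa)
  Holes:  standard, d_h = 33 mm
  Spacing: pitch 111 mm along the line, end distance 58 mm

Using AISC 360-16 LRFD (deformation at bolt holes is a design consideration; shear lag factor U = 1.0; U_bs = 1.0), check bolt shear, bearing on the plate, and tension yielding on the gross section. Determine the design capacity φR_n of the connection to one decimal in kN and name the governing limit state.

Bolt shear: A_b = π(30)²/4 = 706.86 mm². φR_n = 0.75 × 469 × 706.86 × 3 × 1 = 745.9 kN.
Bearing (12 mm plate, F_u = 400 MPa): end bolts L_c = 58 − 33/2 = 41.5, R_n = min(1.2×41.5×12×400, 2.4×30×12×400) = 239.04 kN/bolt; interior L_c = 111 − 33 = 78, R_n = 345.6 kN/bolt. φR_n = 0.75 × (1×239.04 + 2×345.6) = 697.7 kN.
Tension yield (gross): A_g = 141×12 = 1692 mm². φR_n = 0.90 × 250 × 1692 = 380.7 kN.
Governing: min(745.9, 697.7, 380.7) = 380.7 kN → gross-section yield.

380.7 kN (gross-section yield governs)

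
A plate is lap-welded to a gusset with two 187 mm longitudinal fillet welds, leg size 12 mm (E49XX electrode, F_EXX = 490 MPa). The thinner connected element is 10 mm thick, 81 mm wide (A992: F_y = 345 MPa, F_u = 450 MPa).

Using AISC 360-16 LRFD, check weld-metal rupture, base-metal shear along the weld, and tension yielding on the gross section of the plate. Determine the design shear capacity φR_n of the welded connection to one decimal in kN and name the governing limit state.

Weld metal: throat = 0.707×12 = 8.484 mm, L = 2×187 = 374 mm. φR_n = 0.75 × 0.6 × 490 × 8.484 × 374 = 699.7 kN.
Base metal shear (10 mm plate): yield φR_n = 1.0×0.6×345×10×374 = 774.2 kN; rupture φR_n = 0.75×0.6×450×10×374 = 757.4 kN; take 757.4 kN (rupture).
Tension yield (gross): A_g = 81×10 = 810 mm². φR_n = 0.90 × 345 × 810 = 251.5 kN.
Governing: min(699.7, 757.4, 251.5) = 251.5 kN → gross-section yield.

251.5 kN (gross-section yield governs)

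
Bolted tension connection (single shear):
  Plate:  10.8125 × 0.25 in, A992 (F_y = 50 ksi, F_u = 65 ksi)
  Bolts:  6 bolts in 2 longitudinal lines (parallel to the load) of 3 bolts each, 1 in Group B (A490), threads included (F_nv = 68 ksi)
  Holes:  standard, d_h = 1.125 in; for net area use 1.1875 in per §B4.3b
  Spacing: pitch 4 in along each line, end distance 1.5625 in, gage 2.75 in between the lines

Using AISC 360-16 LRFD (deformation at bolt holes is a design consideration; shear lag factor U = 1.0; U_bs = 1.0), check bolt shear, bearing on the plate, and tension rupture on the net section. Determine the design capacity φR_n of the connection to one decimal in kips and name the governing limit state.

Bolt shear: A_b = π(1)²/4 = 0.7854 in². φR_n = 0.75 × 68 × 0.7854 × 6 × 1 = 240.3 kips.
Bearing (0.25 in plate, F_u = 65 ksi): end bolts L_c = 1.5625 − 1.125/2 = 1, R_n = min(1.2×1×0.25×65, 2.4×1×0.25×65) = 19.5 kips/bolt; interior L_c = 4 − 1.125 = 2.875, R_n = 39 kips/bolt. φR_n = 0.75 × (2×19.5 + 4×39) = 146.3 kips.
Tension rupture (net): A_n = (10.8125 − 2×1.1875)×0.25 = 2.1094 in² (U = 1.0, A_e = A_n). φR_n = 0.75 × 65 × 2.1094 = 102.8 kips.
Governing: min(240.3, 146.3, 102.8) = 102.8 kips → net-section rupture.

102.8 kips (net-section rupture governs)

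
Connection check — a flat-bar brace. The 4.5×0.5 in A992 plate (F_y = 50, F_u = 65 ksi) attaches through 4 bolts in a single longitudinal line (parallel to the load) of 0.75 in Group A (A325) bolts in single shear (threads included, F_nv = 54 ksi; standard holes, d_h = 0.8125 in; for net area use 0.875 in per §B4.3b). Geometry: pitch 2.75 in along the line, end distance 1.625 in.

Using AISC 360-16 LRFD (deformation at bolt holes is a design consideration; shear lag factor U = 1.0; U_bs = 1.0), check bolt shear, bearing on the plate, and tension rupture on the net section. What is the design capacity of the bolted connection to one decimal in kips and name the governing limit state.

71.6 kips (bolt shear governs)

Bolt shear: A_b = π(0.75)²/4 = 0.44179 in². φR_n = 0.75 × 54 × 0.44179 × 4 × 1 = 71.6 kips.
Bearing (0.5 in plate, F_u = 65 ksi): end bolts L_c = 1.625 − 0.8125/2 = 1.21875, R_n = min(1.2×1.21875×0.5×65, 2.4×0.75×0.5×65) = 47.531 kips/bolt; interior L_c = 2.75 − 0.8125 = 1.9375, R_n = 58.5 kips/bolt. φR_n = 0.75 × (1×47.531 + 3×58.5) = 167.3 kips.
Tension rupture (net): A_n = (4.5 − 1×0.875)×0.5 = 1.8125 in² (U = 1.0, A_e = A_n). φR_n = 0.75 × 65 × 1.8125 = 88.4 kips.
Governing: min(71.6, 167.3, 88.4) = 71.6 kips → bolt shear.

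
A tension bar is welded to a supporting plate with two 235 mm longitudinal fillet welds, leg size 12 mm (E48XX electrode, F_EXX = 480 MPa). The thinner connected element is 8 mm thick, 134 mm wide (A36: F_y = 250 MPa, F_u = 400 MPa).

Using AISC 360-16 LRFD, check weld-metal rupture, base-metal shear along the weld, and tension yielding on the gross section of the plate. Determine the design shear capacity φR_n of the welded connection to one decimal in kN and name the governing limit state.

241.2 kN (gross-section yield governs)

Weld metal: throat = 0.707×12 = 8.484 mm, L = 2×235 = 470 mm. φR_n = 0.75 × 0.6 × 480 × 8.484 × 470 = 861.3 kN.
Base metal shear (8 mm plate): yield φR_n = 1.0×0.6×250×8×470 = 564.0 kN; rupture φR_n = 0.75×0.6×400×8×470 = 676.8 kN; take 564.0 kN (yield).
Tension yield (gross): A_g = 134×8 = 1072 mm². φR_n = 0.90 × 250 × 1072 = 241.2 kN.
Governing: min(861.3, 564.0, 241.2) = 241.2 kN → gross-section yield.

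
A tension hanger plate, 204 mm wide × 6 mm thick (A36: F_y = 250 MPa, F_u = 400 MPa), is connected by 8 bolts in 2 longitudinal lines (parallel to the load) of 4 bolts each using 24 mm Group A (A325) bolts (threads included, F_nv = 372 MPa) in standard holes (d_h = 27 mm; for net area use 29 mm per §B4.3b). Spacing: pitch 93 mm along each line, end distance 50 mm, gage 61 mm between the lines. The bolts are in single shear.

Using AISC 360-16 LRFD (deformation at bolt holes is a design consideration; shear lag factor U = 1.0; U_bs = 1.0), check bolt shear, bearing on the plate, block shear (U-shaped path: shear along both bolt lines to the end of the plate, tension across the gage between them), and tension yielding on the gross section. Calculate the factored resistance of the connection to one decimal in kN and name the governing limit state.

275.4 kN (gross-section yield governs)

Bolt shear: A_b = π(24)²/4 = 452.39 mm². φR_n = 0.75 × 372 × 452.39 × 8 × 1 = 1009.7 kN.
Bearing (6 mm plate, F_u = 400 MPa): end bolts L_c = 50 − 27/2 = 36.5, R_n = min(1.2×36.5×6×400, 2.4×24×6×400) = 105.12 kN/bolt; interior L_c = 93 − 27 = 66, R_n = 138.24 kN/bolt. φR_n = 0.75 × (2×105.12 + 6×138.24) = 779.8 kN.
Block shear: shear path 2×[50+3×93] = 2×329 mm, A_gv = 3948, A_nv = 2×(329 − 3.5×29)×6 = 2730 mm²; tension across gage: (61 − 1×29)×6 = 192 mm². R_n = min(0.6×400×2730, 0.6×250×3948) + 1.0×400×192 = min(655.2, 592.2) + 76.8 = 669 kN. φR_n = 0.75 × 669 = 501.8 kN.
Tension yield (gross): A_g = 204×6 = 1224 mm². φR_n = 0.90 × 250 × 1224 = 275.4 kN.
Governing: min(1009.7, 779.8, 501.8, 275.4) = 275.4 kN → gross-section yield.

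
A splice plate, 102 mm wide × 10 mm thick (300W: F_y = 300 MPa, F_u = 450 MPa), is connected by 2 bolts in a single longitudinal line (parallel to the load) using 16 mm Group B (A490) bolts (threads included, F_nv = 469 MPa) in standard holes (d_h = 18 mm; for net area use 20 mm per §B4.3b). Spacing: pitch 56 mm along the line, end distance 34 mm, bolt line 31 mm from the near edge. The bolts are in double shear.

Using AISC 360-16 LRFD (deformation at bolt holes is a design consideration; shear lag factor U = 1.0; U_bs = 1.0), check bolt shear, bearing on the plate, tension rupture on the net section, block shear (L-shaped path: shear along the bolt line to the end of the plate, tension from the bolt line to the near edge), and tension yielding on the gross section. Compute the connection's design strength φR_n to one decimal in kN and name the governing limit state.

192.4 kN (block shear governs)

Bolt shear: A_b = π(16)²/4 = 201.06 mm². φR_n = 0.75 × 469 × 201.06 × 2 × 2 = 282.9 kN.
Bearing (10 mm plate, F_u = 450 MPa): end bolts L_c = 34 − 18/2 = 25, R_n = min(1.2×25×10×450, 2.4×16×10×450) = 135 kN/bolt; interior L_c = 56 − 18 = 38, R_n = 172.8 kN/bolt. φR_n = 0.75 × (1×135 + 1×172.8) = 230.9 kN.
Tension rupture (net): A_n = (102 − 1×20)×10 = 820 mm² (U = 1.0, A_e = A_n). φR_n = 0.75 × 450 × 820 = 276.8 kN.
Block shear: shear path 1×[34+1×56] = 1×90 mm, A_gv = 900, A_nv = 1×(90 − 1.5×20)×10 = 600 mm²; tension to near edge: (31 − 0.5×20)×10 = 210 mm². R_n = min(0.6×450×600, 0.6×300×900) + 1.0×450×210 = min(162, 162) + 94.5 = 256.5 kN. φR_n = 0.75 × 256.5 = 192.4 kN.
Tension yield (gross): A_g = 102×10 = 1020 mm². φR_n = 0.90 × 300 × 1020 = 275.4 kN.
Governing: min(282.9, 230.9, 276.8, 192.4, 275.4) = 192.4 kN → block shear.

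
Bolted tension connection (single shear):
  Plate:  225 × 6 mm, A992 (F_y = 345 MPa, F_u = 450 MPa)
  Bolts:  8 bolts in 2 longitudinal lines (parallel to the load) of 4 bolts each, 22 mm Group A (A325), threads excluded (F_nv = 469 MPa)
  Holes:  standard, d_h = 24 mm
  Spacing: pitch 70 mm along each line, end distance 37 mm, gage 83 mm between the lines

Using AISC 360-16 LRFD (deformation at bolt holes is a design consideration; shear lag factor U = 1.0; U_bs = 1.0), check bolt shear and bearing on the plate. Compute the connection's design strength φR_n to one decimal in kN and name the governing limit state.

763.0 kN (bearing governs)

Bolt shear: A_b = π(22)²/4 = 380.13 mm². φR_n = 0.75 × 469 × 380.13 × 8 × 1 = 1069.7 kN.
Bearing (6 mm plate, F_u = 450 MPa): end bolts L_c = 37 − 24/2 = 25, R_n = min(1.2×25×6×450, 2.4×22×6×450) = 81 kN/bolt; interior L_c = 70 − 24 = 46, R_n = 142.56 kN/bolt. φR_n = 0.75 × (2×81 + 6×142.56) = 763.0 kN.
Governing: min(1069.7, 763.0) = 763.0 kN → bearing.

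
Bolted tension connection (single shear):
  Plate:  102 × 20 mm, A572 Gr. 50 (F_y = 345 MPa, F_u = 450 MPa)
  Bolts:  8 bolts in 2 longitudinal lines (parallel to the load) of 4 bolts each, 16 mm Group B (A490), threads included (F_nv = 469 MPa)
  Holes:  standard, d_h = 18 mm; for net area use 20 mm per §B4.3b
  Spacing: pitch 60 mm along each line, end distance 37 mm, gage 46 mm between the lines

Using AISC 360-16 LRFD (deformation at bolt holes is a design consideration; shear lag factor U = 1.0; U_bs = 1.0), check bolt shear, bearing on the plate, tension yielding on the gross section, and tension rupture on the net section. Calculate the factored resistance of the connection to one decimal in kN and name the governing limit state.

Bolt shear: A_b = π(16)²/4 = 201.06 mm². φR_n = 0.75 × 469 × 201.06 × 8 × 1 = 565.8 kN.
Bearing (20 mm plate, F_u = 450 MPa): end bolts L_c = 37 − 18/2 = 28, R_n = min(1.2×28×20×450, 2.4×16×20×450) = 302.4 kN/bolt; interior L_c = 60 − 18 = 42, R_n = 345.6 kN/bolt. φR_n = 0.75 × (2×302.4 + 6×345.6) = 2008.8 kN.
Tension yield (gross): A_g = 102×20 = 2040 mm². φR_n = 0.90 × 345 × 2040 = 633.4 kN.
Tension rupture (net): A_n = (102 − 2×20)×20 = 1240 mm² (U = 1.0, A_e = A_n). φR_n = 0.75 × 450 × 1240 = 418.5 kN.
Governing: min(565.8, 2008.8, 633.4, 418.5) = 418.5 kN → net-section rupture.

418.5 kN (net-section rupture governs)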